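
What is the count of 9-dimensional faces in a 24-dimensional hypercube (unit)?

Choose 9 of 24 axes to span the face (C(24,9) = 1307504 ways), then fix each of the remaining 15 coordinates at one of its two extreme values (2^15 = 32768 ways): 1307504·32768 = 42844291072.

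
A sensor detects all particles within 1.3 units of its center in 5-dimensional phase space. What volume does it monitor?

The n-ball volume is π^(n/2)·r^n/Γ(n/2+1). With n=5, r=1.3: V ≈ 19.5441.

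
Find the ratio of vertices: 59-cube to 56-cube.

The 59-cube has 2^59 = 576460752303423488 vertices. The 56-cube has 2^56 = 72057594037927936 vertices. Ratio: 576460752303423488/72057594037927936 = 8.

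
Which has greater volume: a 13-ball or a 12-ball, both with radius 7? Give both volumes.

V_13(7) ≈ 8.82299e+10. V_12(7) ≈ 1.84818e+10. The 13-ball is larger.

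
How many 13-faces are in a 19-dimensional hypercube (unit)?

An n-cube has C(n,k)·2^(n-k) k-faces. Here C(19,13)·2^6 = 27132·64 = 1736448.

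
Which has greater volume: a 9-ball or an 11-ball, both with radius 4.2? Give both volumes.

V_9(4.2) ≈ 1.34141e+06. V_11(4.2) ≈ 1.3516e+07. The 11-ball is larger.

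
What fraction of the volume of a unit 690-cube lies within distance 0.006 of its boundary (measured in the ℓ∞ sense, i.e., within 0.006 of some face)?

Shell fraction = 1 - (1-0.012)^690 ≈ 0.999759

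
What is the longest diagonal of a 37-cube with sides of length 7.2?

||(7.2,7.2,...,7.2)|| = √(37)·7.2 ≈ 43.7959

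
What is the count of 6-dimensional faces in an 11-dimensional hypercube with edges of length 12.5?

Number of 6-faces = C(11,6) · 2^(11-6) = 462 · 32 = 14784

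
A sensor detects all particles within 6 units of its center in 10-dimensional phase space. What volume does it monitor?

Volume = π^{10/2}·(6)^10/Γ(6) = 2519424·π^5/5 ≈ 1.54199e+08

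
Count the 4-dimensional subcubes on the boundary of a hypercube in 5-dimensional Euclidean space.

f_4(5-cube) = (5 choose 4) · 2^1 = 10.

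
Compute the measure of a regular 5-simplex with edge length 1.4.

V = (1.4^5 / 5!) · √((5+1) / 2^5) ≈ 0.0194071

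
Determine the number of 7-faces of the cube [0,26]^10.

f_7(10-cube) = (10 choose 7) · 2^3 = 960.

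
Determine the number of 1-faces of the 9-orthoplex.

Number of 1-faces = 2^(1+1) · C(9,1+1) = 4 · 36 = 144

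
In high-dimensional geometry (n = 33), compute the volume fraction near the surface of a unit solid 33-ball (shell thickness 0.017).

1 - (1-0.017)^33 ≈ 0.432108 ≈ 43.21%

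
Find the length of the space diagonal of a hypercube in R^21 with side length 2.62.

||(2.62,2.62,...,2.62)|| = √(21)·2.62 ≈ 12.0063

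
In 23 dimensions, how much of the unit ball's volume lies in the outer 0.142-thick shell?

V(inner)/V(outer) = ((1-0.142)/1)^23 ≈ 0.02953, so the shell fraction is 0.970474.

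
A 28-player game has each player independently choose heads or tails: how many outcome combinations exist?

Number of vertices = 2^28 = 268435456.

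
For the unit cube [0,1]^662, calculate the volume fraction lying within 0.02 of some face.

1 - (1 - 2·0.02)^662 = 1 - 0.96^662 ≈ 1 - 1.835e-12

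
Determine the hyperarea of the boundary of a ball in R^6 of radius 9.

The surface area of an n-ball is 2π^(n/2) r^(n-1) / Γ(n/2). For n=6, r=9: 59049·π^3 ≈ 1.83089e+06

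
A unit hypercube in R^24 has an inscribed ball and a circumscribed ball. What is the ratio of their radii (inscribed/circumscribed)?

For an n-cube of any side s, the inradius is s/2 and the circumradius is s√n/2, so the ratio is 1/√24 ≈ 0.204124.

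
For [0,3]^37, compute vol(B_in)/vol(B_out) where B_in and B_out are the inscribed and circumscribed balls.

The radii are 3/2 and 3√37/2, so the volume ratio is (1/√37)^37 = 37^{-37/2} ≈ 9.73348e-30.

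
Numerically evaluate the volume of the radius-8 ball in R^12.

Volume = π^{12/2}·(8)^12/Γ(7) = 4294967296·π^6/45 ≈ 9.17586e+10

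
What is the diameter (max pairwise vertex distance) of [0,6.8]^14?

d = √(6.8² + 6.8² + ... + 6.8²) [14 terms] = √(14·6.8²) = 6.8√14 ≈ 25.4433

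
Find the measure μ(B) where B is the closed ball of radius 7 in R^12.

V_12(7) = π^(12/2) · (7)^12 / Γ(12/2 + 1) = 13841287201·π^6/720 ≈ 1.84818e+10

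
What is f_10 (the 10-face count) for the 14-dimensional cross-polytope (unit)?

Number of 10-faces = 2^(10+1) · C(14,10+1) = 2048 · 364 = 745472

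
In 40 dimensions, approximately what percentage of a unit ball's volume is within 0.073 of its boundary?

1 - (1-0.073)^40 ≈ 0.951784 ≈ 95.18%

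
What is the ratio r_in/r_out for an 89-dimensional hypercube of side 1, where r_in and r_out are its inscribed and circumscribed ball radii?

For an n-cube of any side s, the inradius is s/2 and the circumradius is s√n/2, so the ratio is 1/√89 ≈ 0.106.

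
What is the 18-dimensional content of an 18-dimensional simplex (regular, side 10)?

V = (10^18 / 18!) · √((18+1) / 2^18) ≈ 1.32974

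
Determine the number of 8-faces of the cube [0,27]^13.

Number of 8-faces = C(13,8) · 2^(13-8) = 1287 · 32 = 41184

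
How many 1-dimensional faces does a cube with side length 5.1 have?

Choose 1 of 3 axes to span the face (C(3,1) = 3 ways), then fix each of the remaining 2 coordinates at one of its two extreme values (2^2 = 4 ways): 3·4 = 12.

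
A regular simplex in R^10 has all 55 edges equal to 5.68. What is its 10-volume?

V = (5.68^10 / 10!) · √((10+1) / 2^10) ≈ 0.998313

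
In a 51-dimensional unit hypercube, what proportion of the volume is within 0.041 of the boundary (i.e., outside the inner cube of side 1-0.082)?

The inner cube has side 1-2·0.041 = 0.918 and volume (0.918)^51 ≈ 0.01273, so the shell holds 0.987266 of the volume.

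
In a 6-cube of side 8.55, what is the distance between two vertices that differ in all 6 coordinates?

Diagonal = √6 · 8.55 ≈ 20.9431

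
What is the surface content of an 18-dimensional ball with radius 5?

|∂B_18(5)| = 152587890625·π^9/4032 ≈ 1.1281e+12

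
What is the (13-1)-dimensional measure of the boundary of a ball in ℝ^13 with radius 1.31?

S = n·V_n(r)/r = 13·V_13(1.31)/1.31 (volume-to-surface relation), giving 302.371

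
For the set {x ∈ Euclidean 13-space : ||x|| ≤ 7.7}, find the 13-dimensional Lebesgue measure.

Volume = π^{13/2}·(7.7)^13/Γ(15/2) ≈ 3.04594e+11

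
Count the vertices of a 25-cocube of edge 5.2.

The 25-dimensional cross-polytope has 2n = 2·25 = 50 vertices.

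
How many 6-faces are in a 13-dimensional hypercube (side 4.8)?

Number of 6-faces = C(13,6) · 2^(13-6) = 1716 · 128 = 219648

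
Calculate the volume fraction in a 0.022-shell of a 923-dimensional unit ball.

1 - (1-0.022)^923 ≈ 0.9999999988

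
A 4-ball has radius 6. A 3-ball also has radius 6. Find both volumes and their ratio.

V_4(6) ≈ 6395.5. V_3(6) ≈ 904.779. Ratio V_4/V_3 ≈ 7.069.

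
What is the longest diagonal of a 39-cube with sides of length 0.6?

The space diagonal of an n-cube of side s is s√n. Here 0.6·√39 ≈ 3.747.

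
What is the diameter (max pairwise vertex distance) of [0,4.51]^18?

d = √(4.51² + 4.51² + ... + 4.51²) [18 terms] = √(18·4.51²) = 4.51√18 ≈ 19.1343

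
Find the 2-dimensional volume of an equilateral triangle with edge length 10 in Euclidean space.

Area = (√3/4) · 10² = 43.3013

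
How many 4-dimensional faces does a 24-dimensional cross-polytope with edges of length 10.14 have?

Each 4-face is the convex hull of 5 vertices, one chosen as ±e_i from each of 5 distinct axes: 2^5·C(24,5) = 1360128.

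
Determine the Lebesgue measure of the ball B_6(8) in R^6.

V = 131072·π^3/3 ≈ 1.35468e+06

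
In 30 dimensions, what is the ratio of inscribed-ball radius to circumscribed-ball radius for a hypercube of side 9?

Ratio = (s/2)/(s√30/2) = 30^(-1/2) ≈ 0.182574.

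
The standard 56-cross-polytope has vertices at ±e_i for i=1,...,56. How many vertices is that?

The 56-dimensional cross-polytope has 2n = 2·56 = 112 vertices.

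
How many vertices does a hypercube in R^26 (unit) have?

The 26-cube has 2^26 = 67108864 vertices.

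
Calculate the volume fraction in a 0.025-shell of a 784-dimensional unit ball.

V(inner)/V(outer) = ((1-0.025)/1)^784 ≈ 2.397e-09, so the shell fraction is 0.9999999976.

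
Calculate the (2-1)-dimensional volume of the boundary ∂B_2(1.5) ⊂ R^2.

The surface area of an n-ball is 2π^(n/2) r^(n-1) / Γ(n/2). For n=2, r=1.5: 2πr = 2π·1.5 ≈ 9.42478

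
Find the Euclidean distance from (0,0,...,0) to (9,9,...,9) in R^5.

The space diagonal of an n-cube of side s is s√n. Here 9·√5 ≈ 20.1246.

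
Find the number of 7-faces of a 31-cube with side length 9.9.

Choose 7 of 31 axes to span the face (C(31,7) = 2629575 ways), then fix each of the remaining 24 coordinates at one of its two extreme values (2^24 = 16777216 ways): 2629575·16777216 = 44116947763200.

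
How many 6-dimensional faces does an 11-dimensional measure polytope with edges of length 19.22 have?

An n-cube has C(n,k)·2^(n-k) k-faces. Here C(11,6)·2^5 = 462·32 = 14784.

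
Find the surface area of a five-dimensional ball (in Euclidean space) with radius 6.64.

|∂B_5(6.64)| ≈ 51161.2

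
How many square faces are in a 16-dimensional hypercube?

An n-cube has C(n,k)·2^(n-k) k-faces. Here C(16,2)·2^14 = 120·16384 = 1966080.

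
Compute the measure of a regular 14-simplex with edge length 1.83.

V = (1.83^14 / 14!) · √((14+1) / 2^14) ≈ 1.63962e-09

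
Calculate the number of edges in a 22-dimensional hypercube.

The 22-cube has n·2^(n-1) = 22·2^21 = 22·2097152 = 46137344 edges.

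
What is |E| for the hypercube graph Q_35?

The 35-cube has n·2^(n-1) = 35·2^34 = 35·17179869184 = 601295421440 edges.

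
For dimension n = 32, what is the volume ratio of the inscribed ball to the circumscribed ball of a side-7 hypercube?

V_in / V_out = (r_in/r_out)^32 = (1/√32)^32 = 32^(-32/2) ≈ 8.27181e-25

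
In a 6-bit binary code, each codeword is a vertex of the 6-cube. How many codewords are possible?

Number of vertices = 2^6 = 64.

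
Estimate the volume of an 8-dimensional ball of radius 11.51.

The n-ball volume is π^(n/2)·r^n/Γ(n/2+1). With n=8, r=11.51: V ≈ 1.25023e+09.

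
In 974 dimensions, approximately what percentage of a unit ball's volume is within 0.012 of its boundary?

1 - (1-0.012)^974 ≈ 0.999992 ≈ 99.999218%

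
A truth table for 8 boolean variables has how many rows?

The 8-cube has 2^8 = 256 vertices.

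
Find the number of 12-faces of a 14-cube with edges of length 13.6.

f_12(14-cube) = (14 choose 12) · 2^2 = 364.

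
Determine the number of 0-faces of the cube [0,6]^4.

Choose 0 of 4 axes to span the face (C(4,0) = 1 way), then fix each of the remaining 4 coordinates at one of its two extreme values (2^4 = 16 ways): 1·16 = 16.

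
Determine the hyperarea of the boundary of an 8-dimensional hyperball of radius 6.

|∂B_8(6)| = 93312·π^4 ≈ 9.08944e+06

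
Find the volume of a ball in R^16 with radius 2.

Volume = π^{16/2}·(2)^16/Γ(9) = 512·π^8/315 ≈ 15422.6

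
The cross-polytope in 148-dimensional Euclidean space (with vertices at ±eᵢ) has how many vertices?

An n-cross-polytope has 2n vertices; here n = 148, giving 296.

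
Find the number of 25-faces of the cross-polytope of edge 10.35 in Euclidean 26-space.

Each 25-face is the convex hull of 26 vertices, one chosen as ±e_i from each of 26 distinct axes: 2^26·C(26,26) = 67108864.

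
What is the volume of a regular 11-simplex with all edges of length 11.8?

V_11 = √(12) · 11.8^11 / (11! · 2^(11/2)) ≈ 1184.33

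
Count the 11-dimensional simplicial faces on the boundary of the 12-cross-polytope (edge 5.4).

Each 11-face is the convex hull of 12 vertices, one chosen as ±e_i from each of 12 distinct axes: 2^12·C(12,12) = 4096.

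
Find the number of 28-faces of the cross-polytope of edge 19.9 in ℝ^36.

An n-cross-polytope has 2^(k+1)·C(n,k+1) k-faces. Here 2^29·C(36,29) = 536870912·8347680 = 4481626574684160.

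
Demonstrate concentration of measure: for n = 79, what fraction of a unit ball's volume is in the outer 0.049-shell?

1 - (1-0.049)^79 ≈ 0.981109 ≈ 98.11%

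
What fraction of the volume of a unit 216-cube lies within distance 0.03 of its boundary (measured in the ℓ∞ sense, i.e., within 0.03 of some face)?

1 - (1 - 2·0.03)^216 = 1 - 0.94^216 ≈ 0.999998431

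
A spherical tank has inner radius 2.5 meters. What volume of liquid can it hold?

The n-ball volume is π^(n/2)·r^n/Γ(n/2+1). With n=3, r=2.5: V = 125·π/6 ≈ 65.4498.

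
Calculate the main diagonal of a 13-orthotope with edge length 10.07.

The space diagonal of an n-cube of side s is s√n. Here 10.07·√13 ≈ 36.3079.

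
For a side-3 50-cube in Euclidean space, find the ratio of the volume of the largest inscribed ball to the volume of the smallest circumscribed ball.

Volume scales as r^n, and r_in/r_out = 1/√50, giving (1/√50)^50 ≈ 3.35544e-43.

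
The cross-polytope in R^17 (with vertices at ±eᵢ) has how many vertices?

Number of vertices = 2n = 34.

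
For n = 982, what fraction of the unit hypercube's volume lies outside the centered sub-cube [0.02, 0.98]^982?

1 - (1 - 2·0.02)^982 = 1 - 0.96^982 ≈ 1 - 3.894e-18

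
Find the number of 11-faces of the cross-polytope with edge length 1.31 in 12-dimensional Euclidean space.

Number of 11-faces = 2^(11+1) · C(12,11+1) = 4096 · 1 = 4096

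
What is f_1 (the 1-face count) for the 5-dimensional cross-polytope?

Number of 1-faces = 2^(1+1) · C(5,1+1) = 4 · 10 = 40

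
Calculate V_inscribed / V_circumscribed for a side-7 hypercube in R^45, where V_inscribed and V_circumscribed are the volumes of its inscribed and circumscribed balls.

Volume scales as r^n, and r_in/r_out = 1/√45, giving (1/√45)^45 ≈ 6.34919e-38.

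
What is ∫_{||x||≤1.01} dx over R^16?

Volume = π^{16/2}·(1.01)^16/Γ(9) ≈ 0.275944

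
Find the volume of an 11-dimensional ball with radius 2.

V_11(2) = π^(11/2) · (2)^11 / Γ(11/2 + 1) = 131072·π^5/10395 ≈ 3858.64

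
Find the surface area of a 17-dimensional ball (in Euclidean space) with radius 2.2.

|∂B_17(2.2)| ≈ 721727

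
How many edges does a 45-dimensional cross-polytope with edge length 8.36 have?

Number of 1-faces = 2^(1+1) · C(45,1+1) = 4 · 990 = 3960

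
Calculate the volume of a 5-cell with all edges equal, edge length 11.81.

Volume = 11.81^4 · √(5/2^4) / 4! ≈ 453.12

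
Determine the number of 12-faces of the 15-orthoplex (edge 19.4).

f_12(15-orthoplex) = 2^13 · (15 choose 13) = 860160.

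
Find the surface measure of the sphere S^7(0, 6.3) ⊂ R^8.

The surface area of an n-ball is 2π^(n/2) r^(n-1) / Γ(n/2). For n=8, r=6.3: 1.27898e+07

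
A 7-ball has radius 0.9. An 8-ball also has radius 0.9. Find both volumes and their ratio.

V_7(0.9) ≈ 2.25984. V_8(0.9) ≈ 1.74714. Ratio V_7/V_8 ≈ 1.293.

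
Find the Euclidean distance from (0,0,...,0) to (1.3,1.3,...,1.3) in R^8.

Diagonal = √8 · 1.3 ≈ 3.67696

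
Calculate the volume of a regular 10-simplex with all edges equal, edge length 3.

V_10 = √(11) · 3^10 / (10! · 2^(10/2)) ≈ 0.00168654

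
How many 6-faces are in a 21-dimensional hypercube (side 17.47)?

Choose 6 of 21 axes to span the face (C(21,6) = 54264 ways), then fix each of the remaining 15 coordinates at one of its two extreme values (2^15 = 32768 ways): 54264·32768 = 1778122752.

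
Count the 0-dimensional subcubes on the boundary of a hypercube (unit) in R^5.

Number of 0-faces = C(5,0) · 2^(5-0) = 1 · 32 = 32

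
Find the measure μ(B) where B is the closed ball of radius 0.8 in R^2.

The n-ball volume is π^(n/2)·r^n/Γ(n/2+1). With n=2, r=0.8: V ≈ 2.01062.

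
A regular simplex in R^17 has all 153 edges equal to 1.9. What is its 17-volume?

V_17 = √(18) · 1.9^17 / (17! · 2^(17/2)) ≈ 1.80561e-12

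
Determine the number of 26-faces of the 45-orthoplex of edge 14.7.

f_26(45-orthoplex) = 2^27 · (45 choose 27) = 230302118421274296320.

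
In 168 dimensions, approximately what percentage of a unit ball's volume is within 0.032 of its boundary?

1 - (1-0.032)^168 ≈ 0.995763 ≈ 99.58%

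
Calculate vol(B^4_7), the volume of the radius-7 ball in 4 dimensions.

The n-ball volume is π^(n/2)·r^n/Γ(n/2+1). With n=4, r=7: V = 2401·π^2/2 ≈ 11848.5.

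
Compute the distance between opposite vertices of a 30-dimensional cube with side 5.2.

||(5.2,5.2,...,5.2)|| = √(30)·5.2 ≈ 28.4816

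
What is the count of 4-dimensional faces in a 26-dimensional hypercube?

Number of 4-faces = C(26,4) · 2^(26-4) = 14950 · 4194304 = 62704844800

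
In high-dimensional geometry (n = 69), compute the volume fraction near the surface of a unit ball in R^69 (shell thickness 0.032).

1 - (1-0.032)^69 ≈ 0.893977 ≈ 89.40%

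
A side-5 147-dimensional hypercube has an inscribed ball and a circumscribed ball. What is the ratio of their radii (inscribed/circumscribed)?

r_in / r_out = (5/2) / (5√147/2) = 1/√147 ≈ 0.0824786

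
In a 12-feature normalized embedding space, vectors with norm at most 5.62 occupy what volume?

The n-ball volume is π^(n/2)·r^n/Γ(n/2+1). With n=12, r=5.62: V ≈ 1.32557e+09.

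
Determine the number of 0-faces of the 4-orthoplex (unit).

Each 0-face is the convex hull of 1 vertex, one chosen as ±e_i from each of 1 distinct axis: 2^1·C(4,1) = 8.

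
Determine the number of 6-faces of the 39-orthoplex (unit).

Each 6-face is the convex hull of 7 vertices, one chosen as ±e_i from each of 7 distinct axes: 2^7·C(39,7) = 1968759936.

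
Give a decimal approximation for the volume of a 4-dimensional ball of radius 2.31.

Volume = π^{4/2}·(2.31)^4/Γ(3) ≈ 140.513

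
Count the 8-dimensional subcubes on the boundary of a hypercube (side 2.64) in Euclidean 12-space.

An n-cube has C(n,k)·2^(n-k) k-faces. Here C(12,8)·2^4 = 495·16 = 7920.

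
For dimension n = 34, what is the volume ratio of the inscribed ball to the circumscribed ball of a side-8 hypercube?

The radii are 8/2 and 8√34/2, so the volume ratio is (1/√34)^34 = 34^{-34/2} ≈ 9.22271e-27.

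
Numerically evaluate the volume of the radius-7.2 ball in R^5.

Volume = π^{5/2}·(7.2)^5/Γ(7/2) ≈ 101850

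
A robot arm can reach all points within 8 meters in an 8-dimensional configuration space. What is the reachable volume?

V = 2097152·π^4/3 ≈ 6.80939e+07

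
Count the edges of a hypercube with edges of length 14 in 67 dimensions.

The 67-cube has n·2^(n-1) = 67·2^66 = 67·73786976294838206464 = 4943727411754159833088 edges.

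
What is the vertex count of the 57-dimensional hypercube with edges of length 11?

An n-cube has 2^n vertices; for n = 57 that is 2^57 = 144115188075855872.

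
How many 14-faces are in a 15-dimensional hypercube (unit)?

An n-cube has C(n,k)·2^(n-k) k-faces. Here C(15,14)·2^1 = 15·2 = 30.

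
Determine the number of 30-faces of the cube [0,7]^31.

f_30(31-cube) = (31 choose 30) · 2^1 = 62.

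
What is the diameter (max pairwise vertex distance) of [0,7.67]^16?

Diagonal = √16 · 7.67 = 30.68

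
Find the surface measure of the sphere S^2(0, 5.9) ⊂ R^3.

|∂B_3(5.9)| = 4πr² = 4π·(5.9)² ≈ 437.435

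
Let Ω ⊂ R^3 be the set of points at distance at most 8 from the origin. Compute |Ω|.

V_3(8) = π^(3/2) · (8)^3 / Γ(3/2 + 1) = 2048·π/3 ≈ 2144.66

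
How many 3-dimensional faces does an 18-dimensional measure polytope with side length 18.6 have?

Choose 3 of 18 axes to span the face (C(18,3) = 816 ways), then fix each of the remaining 15 coordinates at one of its two extreme values (2^15 = 32768 ways): 816·32768 = 26738688.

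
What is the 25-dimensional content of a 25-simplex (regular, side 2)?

V_25 = √(26) · 2^25 / (25! · 2^(25/2)) ≈ 1.90421e-21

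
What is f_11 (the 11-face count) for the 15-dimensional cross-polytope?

Each 11-face is the convex hull of 12 vertices, one chosen as ±e_i from each of 12 distinct axes: 2^12·C(15,12) = 1863680.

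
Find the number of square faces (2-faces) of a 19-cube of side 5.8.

Number of 2-faces = C(19,2) · 2^(19-2) = 171 · 131072 = 22413312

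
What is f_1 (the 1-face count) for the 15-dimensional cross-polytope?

Number of 1-faces = 2^(1+1) · C(15,1+1) = 4 · 105 = 420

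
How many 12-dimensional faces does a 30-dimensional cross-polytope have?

f_12(30-orthoplex) = 2^13 · (30 choose 13) = 981072691200.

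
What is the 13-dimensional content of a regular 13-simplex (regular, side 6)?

Volume = 6^13 · √(14/2^13) / 13! ≈ 0.0867072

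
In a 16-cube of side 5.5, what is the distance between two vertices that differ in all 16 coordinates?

Diagonal = √16 · 5.5 = 22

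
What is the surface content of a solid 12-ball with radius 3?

S = n·V_n(r)/r = 12·V_12(3)/3 (volume-to-surface relation), giving 59049·π^6/20 ≈ 2.83845e+06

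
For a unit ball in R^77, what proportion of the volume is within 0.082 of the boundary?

Shell fraction = 1 - (1-0.082)^77 ≈ 0.998623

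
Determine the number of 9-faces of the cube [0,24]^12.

f_9(12-cube) = (12 choose 9) · 2^3 = 1760.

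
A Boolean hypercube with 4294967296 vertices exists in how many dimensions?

The n-cube has 2^n vertices, and 4294967296 = 2^32, so n = 32.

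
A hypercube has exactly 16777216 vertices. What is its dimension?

n = log_2(16777216) = 24.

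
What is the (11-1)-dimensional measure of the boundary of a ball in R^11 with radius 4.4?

S_11(4.4) = 2·π^(11/2)·(4.4)^10 / Γ(11/2) ≈ 5.63669e+07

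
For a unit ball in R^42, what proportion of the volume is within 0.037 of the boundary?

Shell fraction = 1 - (1-0.037)^42 ≈ 0.79474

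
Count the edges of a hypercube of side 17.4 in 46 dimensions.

Number of 1-faces = C(46,1)·2^(46-1) = 46·35184372088832 = 1618481116086272.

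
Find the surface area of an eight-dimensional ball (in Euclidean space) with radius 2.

The surface area of an n-ball is 2π^(n/2) r^(n-1) / Γ(n/2). For n=8, r=2: 128·π^4/3 ≈ 4156.12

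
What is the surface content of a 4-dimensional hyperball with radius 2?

The surface area of an n-ball is 2π^(n/2) r^(n-1) / Γ(n/2). For n=4, r=2: 16·π^2 ≈ 157.914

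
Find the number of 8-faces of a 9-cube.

Number of 8-faces = C(9,8) · 2^(9-8) = 9 · 2 = 18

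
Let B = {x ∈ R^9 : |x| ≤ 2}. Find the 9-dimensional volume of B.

V = 16384·π^4/945 ≈ 1688.84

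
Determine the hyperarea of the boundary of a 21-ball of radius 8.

S_21(8) = 2·π^(21/2)·(8)^20 / Γ(21/2) = 2361183241434822606848·π^10/654729075 ≈ 3.37728e+17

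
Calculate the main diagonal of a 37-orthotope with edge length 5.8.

Diagonal = √37 · 5.8 ≈ 35.28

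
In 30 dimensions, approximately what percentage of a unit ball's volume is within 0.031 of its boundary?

1 - (1-0.031)^30 ≈ 0.611212 ≈ 61.12%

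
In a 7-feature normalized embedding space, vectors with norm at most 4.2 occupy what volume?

The n-ball volume is π^(n/2)·r^n/Γ(n/2+1). With n=7, r=4.2: V ≈ 108924.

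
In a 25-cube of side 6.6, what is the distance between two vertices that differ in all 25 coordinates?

d = √(6.6² + 6.6² + ... + 6.6²) [25 terms] = √(25·6.6²) = 6.6√25 = 33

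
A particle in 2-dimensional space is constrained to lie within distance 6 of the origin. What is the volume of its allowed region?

V = 36·π ≈ 113.097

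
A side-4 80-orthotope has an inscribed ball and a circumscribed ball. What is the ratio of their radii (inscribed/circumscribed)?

For an n-cube of any side s, the inradius is s/2 and the circumradius is s√n/2, so the ratio is 1/√80 ≈ 0.111803.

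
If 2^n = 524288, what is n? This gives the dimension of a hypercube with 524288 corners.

n = log_2(524288) = 19.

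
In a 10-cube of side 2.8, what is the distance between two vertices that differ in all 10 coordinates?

||(2.8,2.8,...,2.8)|| = √(10)·2.8 ≈ 8.85438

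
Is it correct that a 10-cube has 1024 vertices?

True. The 10-cube has 2^10 = 1024 vertices.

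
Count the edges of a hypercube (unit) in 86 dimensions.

The 86-cube has n·2^(n-1) = 86·2^85 = 86·38685626227668133590597632 = 3326963855579459488791396352 edges.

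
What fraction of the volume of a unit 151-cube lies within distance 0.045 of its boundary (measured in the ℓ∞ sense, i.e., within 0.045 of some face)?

The inner cube has side 1-2·0.045 = 0.91 and volume (0.91)^151 ≈ 6.535e-07, so the shell holds 0.9999993465 of the volume.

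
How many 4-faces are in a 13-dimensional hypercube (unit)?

f_4(13-cube) = (13 choose 4) · 2^9 = 366080.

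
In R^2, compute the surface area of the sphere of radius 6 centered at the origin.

|∂B_2(6)| = 2πr = 2π·6 ≈ 37.6991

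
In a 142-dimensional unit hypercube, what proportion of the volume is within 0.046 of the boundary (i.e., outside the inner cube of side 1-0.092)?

Shell fraction = 1 - (1-0.092)^142 ≈ 0.9999988826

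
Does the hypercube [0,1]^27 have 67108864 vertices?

False. The 27-cube has 2^27 = 134217728 vertices.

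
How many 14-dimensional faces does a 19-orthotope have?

f_14(19-cube) = (19 choose 14) · 2^5 = 372096.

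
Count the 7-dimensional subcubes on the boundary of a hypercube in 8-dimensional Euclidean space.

Number of 7-faces = C(8,7) · 2^(8-7) = 8 · 2 = 16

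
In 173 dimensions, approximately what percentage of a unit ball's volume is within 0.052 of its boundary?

1 - (1-0.052)^173 ≈ 0.999903 ≈ 99.9903%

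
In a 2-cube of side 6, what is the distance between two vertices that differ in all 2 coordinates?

||(6,6,...,6)|| = √(2)·6 ≈ 8.48528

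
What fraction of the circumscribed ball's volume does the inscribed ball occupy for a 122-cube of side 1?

V_in / V_out = (r_in/r_out)^122 = (1/√122)^122 = 122^(-122/2) ≈ 5.39573e-128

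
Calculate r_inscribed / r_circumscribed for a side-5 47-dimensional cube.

Ratio = (s/2)/(s√47/2) = 47^(-1/2) ≈ 0.145865.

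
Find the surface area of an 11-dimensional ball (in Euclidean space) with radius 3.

|∂B_11(3)| = 139968·π^5/35 ≈ 1.2238e+06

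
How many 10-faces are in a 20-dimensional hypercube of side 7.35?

An n-cube has C(n,k)·2^(n-k) k-faces. Here C(20,10)·2^10 = 184756·1024 = 189190144.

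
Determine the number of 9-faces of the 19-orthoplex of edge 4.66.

Number of 9-faces = 2^(9+1) · C(19,9+1) = 1024 · 92378 = 94595072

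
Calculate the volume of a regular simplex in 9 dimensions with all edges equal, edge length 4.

For a regular n-simplex with edge a, V = (a^n / n!)·√((n+1)/2^n). With a=4, n=9: V ≈ 0.100958.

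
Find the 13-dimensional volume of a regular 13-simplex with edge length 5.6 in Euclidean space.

V_13 = √(14) · 5.6^13 / (13! · 2^(13/2)) ≈ 0.0353617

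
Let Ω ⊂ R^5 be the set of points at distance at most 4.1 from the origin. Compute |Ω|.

The n-ball volume is π^(n/2)·r^n/Γ(n/2+1). With n=5, r=4.1: V ≈ 6098.43.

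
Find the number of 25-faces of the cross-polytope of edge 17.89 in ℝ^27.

An n-cross-polytope has 2^(k+1)·C(n,k+1) k-faces. Here 2^26·C(27,26) = 67108864·27 = 1811939328.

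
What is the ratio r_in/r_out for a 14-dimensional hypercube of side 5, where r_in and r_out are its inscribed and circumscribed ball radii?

For an n-cube of any side s, the inradius is s/2 and the circumradius is s√n/2, so the ratio is 1/√14 ≈ 0.267261.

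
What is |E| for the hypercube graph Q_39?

Number of 1-faces = C(39,1)·2^(39-1) = 39·274877906944 = 10720238370816.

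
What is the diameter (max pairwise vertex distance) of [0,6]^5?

Diagonal = √5 · 6 ≈ 13.4164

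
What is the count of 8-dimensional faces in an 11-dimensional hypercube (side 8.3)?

f_8(11-cube) = (11 choose 8) · 2^3 = 1320.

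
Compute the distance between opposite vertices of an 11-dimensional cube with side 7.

d = √(7² + 7² + ... + 7²) [11 terms] = √(11·7²) = 7√11 ≈ 23.2164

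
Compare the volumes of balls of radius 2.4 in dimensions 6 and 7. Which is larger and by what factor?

V_6(2.4) ≈ 987.565, V_7(2.4) ≈ 2167. The 7-ball is larger by a factor of 2.194.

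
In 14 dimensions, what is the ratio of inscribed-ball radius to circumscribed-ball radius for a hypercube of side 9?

Ratio = (s/2)/(s√14/2) = 14^(-1/2) ≈ 0.267261.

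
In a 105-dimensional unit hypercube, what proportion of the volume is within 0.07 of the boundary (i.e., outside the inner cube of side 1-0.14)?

Shell fraction = 1 - (1-0.14)^105 ≈ 0.9999998675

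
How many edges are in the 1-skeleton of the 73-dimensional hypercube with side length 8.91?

Number of 1-faces = C(73,1)·2^(73-1) = 73·4722366482869645213696 = 344732753249484100599808.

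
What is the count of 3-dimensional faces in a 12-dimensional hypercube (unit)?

An n-cube has C(n,k)·2^(n-k) k-faces. Here C(12,3)·2^9 = 220·512 = 112640.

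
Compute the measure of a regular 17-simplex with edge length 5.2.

For a regular n-simplex with edge a, V = (a^n / n!)·√((n+1)/2^n). With a=5.2, n=17: V ≈ 4.89632e-05.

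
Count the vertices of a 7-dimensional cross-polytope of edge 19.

An n-cross-polytope has 2n vertices; here n = 7, giving 14.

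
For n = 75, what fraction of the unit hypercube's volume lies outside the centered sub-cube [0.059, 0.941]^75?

The inner cube has side 1-2·0.059 = 0.882 and volume (0.882)^75 ≈ 8.131e-05, so the shell holds 0.999919 of the volume.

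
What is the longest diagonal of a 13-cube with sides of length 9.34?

d = √(9.34² + 9.34² + ... + 9.34²) [13 terms] = √(13·9.34²) = 9.34√13 ≈ 33.6758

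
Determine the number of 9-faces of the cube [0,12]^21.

f_9(21-cube) = (21 choose 9) · 2^12 = 1203937280.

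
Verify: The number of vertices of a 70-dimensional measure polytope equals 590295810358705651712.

False. The 70-cube has 2^70 = 1180591620717411303424 vertices.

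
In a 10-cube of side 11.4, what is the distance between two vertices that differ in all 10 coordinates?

d = √(11.4² + 11.4² + ... + 11.4²) [10 terms] = √(10·11.4²) = 11.4√10 ≈ 36.05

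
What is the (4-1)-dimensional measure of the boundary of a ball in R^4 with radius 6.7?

The surface area of an n-ball is 2π^(n/2) r^(n-1) / Γ(n/2). For n=4, r=6.7: 5936.82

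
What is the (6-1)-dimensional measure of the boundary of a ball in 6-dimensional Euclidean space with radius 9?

|∂B_6(9)| = 59049·π^3 ≈ 1.83089e+06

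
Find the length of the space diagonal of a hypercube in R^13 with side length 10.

||(10,10,...,10)|| = √(13)·10 ≈ 36.0555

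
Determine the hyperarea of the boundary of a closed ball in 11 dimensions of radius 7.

|∂B_11(7)| = 2582630848·π^5/135 ≈ 5.85434e+09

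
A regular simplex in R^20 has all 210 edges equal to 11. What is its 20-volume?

Volume = 11^20 · √(21/2^20) / 20! ≈ 1.23748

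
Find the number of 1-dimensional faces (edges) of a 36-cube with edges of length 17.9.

Each of the 2^36 = 68719476736 vertices has degree 36; total edges = 36·2^36/2 = 1236950581248.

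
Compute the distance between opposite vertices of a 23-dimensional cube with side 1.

Diagonal = √23 · 1 ≈ 4.79583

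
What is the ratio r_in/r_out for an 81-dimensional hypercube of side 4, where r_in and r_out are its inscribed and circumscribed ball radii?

For an n-cube of any side s, the inradius is s/2 and the circumradius is s√n/2, so the ratio is 1/√81 ≈ 0.111111.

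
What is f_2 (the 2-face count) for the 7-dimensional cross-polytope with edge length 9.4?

f_2(7-orthoplex) = 2^3 · (7 choose 3) = 280.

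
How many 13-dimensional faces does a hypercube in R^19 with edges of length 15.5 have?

An n-cube has C(n,k)·2^(n-k) k-faces. Here C(19,13)·2^6 = 27132·64 = 1736448.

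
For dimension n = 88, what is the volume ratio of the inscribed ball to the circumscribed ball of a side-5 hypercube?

The radii are 5/2 and 5√88/2, so the volume ratio is (1/√88)^88 = 88^{-88/2} ≈ 2.7718e-86.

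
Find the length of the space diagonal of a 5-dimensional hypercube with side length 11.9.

d = √(11.9² + 11.9² + ... + 11.9²) [5 terms] = √(5·11.9²) = 11.9√5 ≈ 26.6092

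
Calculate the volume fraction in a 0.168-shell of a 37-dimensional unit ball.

1 - (1-0.168)^37 ≈ 0.998892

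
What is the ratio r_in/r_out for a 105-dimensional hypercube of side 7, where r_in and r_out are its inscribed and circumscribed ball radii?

r_in = 7/2 (half the side); r_out = 7√105/2 (half the diagonal). Ratio = 1/√105 ≈ 0.09759.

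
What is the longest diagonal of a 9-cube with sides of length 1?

||(1,1,...,1)|| = √(9)·1 = 3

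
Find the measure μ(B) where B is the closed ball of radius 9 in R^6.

V_6(9) = π^(6/2) · (9)^6 / Γ(6/2 + 1) = 177147·π^3/2 ≈ 2.74633e+06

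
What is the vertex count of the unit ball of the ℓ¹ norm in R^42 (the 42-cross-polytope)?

The 42-dimensional cross-polytope has 2n = 2·42 = 84 vertices.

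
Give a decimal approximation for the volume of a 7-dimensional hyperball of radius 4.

V = 262144·π^3/105 ≈ 77410.6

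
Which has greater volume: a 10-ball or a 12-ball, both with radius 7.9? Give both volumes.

V_10(7.9) ≈ 2.41457e+09. V_12(7.9) ≈ 7.89027e+10. The 12-ball is larger.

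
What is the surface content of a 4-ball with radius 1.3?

S_4(1.3) = 2·π^(4/2)·(1.3)^3 / Γ(4/2) ≈ 43.367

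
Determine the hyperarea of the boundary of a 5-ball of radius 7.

S = n·V_n(r)/r = 5·V_5(7)/7 (volume-to-surface relation), giving 19208·π^2/3 ≈ 63191.8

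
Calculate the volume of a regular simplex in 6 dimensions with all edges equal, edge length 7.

For a regular n-simplex with edge a, V = (a^n / n!)·√((n+1)/2^n). With a=7, n=6: V ≈ 54.0399.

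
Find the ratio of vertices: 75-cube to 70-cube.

The 75-cube has 2^75 = 37778931862957161709568 vertices. The 70-cube has 2^70 = 1180591620717411303424 vertices. Ratio: 37778931862957161709568/1180591620717411303424 = 32.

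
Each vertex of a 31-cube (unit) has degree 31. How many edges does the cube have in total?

Each of the 2^31 = 2147483648 vertices has degree 31; total edges = 31·2^31/2 = 33285996544.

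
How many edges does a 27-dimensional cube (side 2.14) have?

An n-cube has n·2^(n-1) edges. With n = 27: 27·67108864 = 1811939328.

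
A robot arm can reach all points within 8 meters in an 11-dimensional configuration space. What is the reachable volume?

V_11(8) = π^(11/2) · (8)^11 / Γ(11/2 + 1) = 549755813888·π^5/10395 ≈ 1.61843e+10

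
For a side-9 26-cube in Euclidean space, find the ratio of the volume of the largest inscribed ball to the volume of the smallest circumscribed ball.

V_in / V_out = (r_in/r_out)^26 = (1/√26)^26 = 26^(-26/2) ≈ 4.03038e-19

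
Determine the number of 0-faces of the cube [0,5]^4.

An n-cube has C(n,k)·2^(n-k) k-faces. Here C(4,0)·2^4 = 1·16 = 16.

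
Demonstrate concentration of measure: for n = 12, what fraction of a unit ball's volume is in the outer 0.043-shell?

1 - (1-0.043)^12 ≈ 0.409876 ≈ 40.99%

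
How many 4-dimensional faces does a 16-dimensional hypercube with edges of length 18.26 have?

Choose 4 of 16 axes to span the face (C(16,4) = 1820 ways), then fix each of the remaining 12 coordinates at one of its two extreme values (2^12 = 4096 ways): 1820·4096 = 7454720.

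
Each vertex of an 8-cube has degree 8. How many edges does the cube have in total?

Number of 1-faces = C(8,1)·2^(8-1) = 8·128 = 1024.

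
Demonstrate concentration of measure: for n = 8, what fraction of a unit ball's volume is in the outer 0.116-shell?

1 - (1-0.116)^8 ≈ 0.627078 ≈ 62.71%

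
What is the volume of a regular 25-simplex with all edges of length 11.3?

For a regular n-simplex with edge a, V = (a^n / n!)·√((n+1)/2^n). With a=11.3, n=25: V ≈ 0.0120483.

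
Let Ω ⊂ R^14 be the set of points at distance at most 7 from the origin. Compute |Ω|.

Volume = π^{14/2}·(7)^14/Γ(8) = 96889010407·π^7/720 ≈ 4.06435e+11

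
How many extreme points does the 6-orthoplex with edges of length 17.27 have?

The vertices are ±e_1, ..., ±e_6, so there are 2·6 = 12.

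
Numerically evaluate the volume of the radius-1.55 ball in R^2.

The n-ball volume is π^(n/2)·r^n/Γ(n/2+1). With n=2, r=1.55: V ≈ 7.54768.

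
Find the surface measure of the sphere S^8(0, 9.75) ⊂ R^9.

|∂B_9(9.75)| ≈ 2.42436e+09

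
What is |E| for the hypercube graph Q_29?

Number of 1-faces = C(29,1)·2^(29-1) = 29·268435456 = 7784628224.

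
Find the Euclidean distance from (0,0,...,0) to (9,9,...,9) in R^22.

The space diagonal of an n-cube of side s is s√n. Here 9·√22 ≈ 42.2137.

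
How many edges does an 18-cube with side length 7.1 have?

The 18-cube has n·2^(n-1) = 18·2^17 = 18·131072 = 2359296 edges.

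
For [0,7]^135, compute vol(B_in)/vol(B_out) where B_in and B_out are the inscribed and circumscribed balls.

Volume scales as r^n, and r_in/r_out = 1/√135, giving (1/√135)^135 ≈ 1.59394e-144.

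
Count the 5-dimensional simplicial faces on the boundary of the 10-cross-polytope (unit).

f_5(10-orthoplex) = 2^6 · (10 choose 6) = 13440.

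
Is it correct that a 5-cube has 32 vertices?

True. The 5-cube has 2^5 = 32 vertices.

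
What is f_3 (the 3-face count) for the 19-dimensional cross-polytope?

An n-cross-polytope has 2^(k+1)·C(n,k+1) k-faces. Here 2^4·C(19,4) = 16·3876 = 62016.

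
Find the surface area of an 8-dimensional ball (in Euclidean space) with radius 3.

The surface area of an n-ball is 2π^(n/2) r^(n-1) / Γ(n/2). For n=8, r=3: 729·π^4 ≈ 71011.2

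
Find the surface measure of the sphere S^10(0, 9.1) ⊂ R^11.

S = n·V_n(r)/r = 11·V_11(9.1)/9.1 (volume-to-surface relation), giving 8.0707e+10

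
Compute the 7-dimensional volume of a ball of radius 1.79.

The n-ball volume is π^(n/2)·r^n/Γ(n/2+1). With n=7, r=1.79: V ≈ 278.196.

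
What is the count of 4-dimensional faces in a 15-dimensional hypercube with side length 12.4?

Number of 4-faces = C(15,4) · 2^(15-4) = 1365 · 2048 = 2795520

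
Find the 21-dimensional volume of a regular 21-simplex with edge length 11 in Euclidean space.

Volume = 11^21 · √(22/2^21) / 21! ≈ 0.469136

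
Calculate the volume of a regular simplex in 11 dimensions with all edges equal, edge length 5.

V_11 = √(12) · 5^11 / (11! · 2^(11/2)) ≈ 0.0936354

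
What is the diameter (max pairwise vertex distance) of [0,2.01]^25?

The space diagonal of an n-cube of side s is s√n. Here 2.01·√25 = 10.05.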